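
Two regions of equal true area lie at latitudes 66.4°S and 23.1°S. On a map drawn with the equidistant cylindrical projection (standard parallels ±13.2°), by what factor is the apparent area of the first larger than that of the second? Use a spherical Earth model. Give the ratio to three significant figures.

The equidistant cylindrical projection with φ₀ = 13.2° has h = 1 (meridians true) and k = cos φ₀ / cos φ along parallels.
Areal scale at 66.4°: h·k = 1.000 × 2.432 = 2.432.
Areal scale at 23.1°: h·k = 1.000 × 1.058 = 1.058.
Ratio = 2.432/1.058 ≈ 2.30.

2.30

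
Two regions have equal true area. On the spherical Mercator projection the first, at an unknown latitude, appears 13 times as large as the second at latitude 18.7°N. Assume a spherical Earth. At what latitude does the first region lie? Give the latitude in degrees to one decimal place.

74.8°

Mercator areal scale is sec²φ, so apparent-area ratio = sec²φ₁ / sec²φ₂ = cos²φ₂ / cos²φ₁.
cos²φ₂ / cos²φ₁ = 13  ⇒  cos φ₁ = cos 18.7° / √13 = 0.9472/3.606 = 0.2627.
φ₁ = arccos(0.2627) ≈ 74.8°.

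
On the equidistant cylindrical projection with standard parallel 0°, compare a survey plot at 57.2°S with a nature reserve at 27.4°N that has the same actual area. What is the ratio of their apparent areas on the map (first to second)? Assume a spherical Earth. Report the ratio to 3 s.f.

Plate carrée maps x = Rλ, y = Rφ. The meridian scale is h = 1 and the parallel scale is k = 1/cos φ = sec φ.
Areal scale at 57.2°: h·k = 1.000 × 1.846 = 1.846.
Areal scale at 27.4°: h·k = 1.000 × 1.126 = 1.126.
Ratio = 1.846/1.126 ≈ 1.64.

1.64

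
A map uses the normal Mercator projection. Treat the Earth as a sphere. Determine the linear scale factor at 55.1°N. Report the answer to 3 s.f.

1.75

Mercator is conformal, so the point scale is isotropic: h = k = sec φ = 1/cos φ.
k = 1/cos 55.1° = 1/0.5721 = 1.748.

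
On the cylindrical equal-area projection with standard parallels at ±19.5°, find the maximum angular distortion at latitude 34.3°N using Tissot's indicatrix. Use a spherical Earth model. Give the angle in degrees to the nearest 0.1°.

For cylindrical equal-area with standard parallel φ₀, h = cos φ / cos φ₀ and k = cos φ₀ / cos φ, so h·k = 1.
At 34.3°: h = 0.8764, k = 1.141; principal scales a = 1.141, b = 0.8764.
sin(ω/2) = (a − b)/(a + b) = 0.2647/2.017 = 0.1312, so ω = 2 arcsin(0.1312) ≈ 15.1°.

15.1°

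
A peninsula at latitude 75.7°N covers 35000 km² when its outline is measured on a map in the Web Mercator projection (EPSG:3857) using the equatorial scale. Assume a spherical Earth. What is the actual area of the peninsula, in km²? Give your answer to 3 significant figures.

For Mercator, h = k = sec φ (a conformal cylindrical projection has a single point scale, 1/cos φ).
Areal scale = k² = sec²φ = 1/cos²(75.7°) = 1/0.2470² = 16.39.
True area = apparent / (areal scale) = 35000 / 16.39 ≈ 2140 km².

2140 km²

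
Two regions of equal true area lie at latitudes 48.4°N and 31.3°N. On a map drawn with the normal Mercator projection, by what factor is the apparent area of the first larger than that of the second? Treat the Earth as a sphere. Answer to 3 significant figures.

1.66

On Mercator, area is exaggerated by sec²φ = 1/cos²φ.
At 48.4°: sec²(48.4°) = 1/0.6639² = 2.269.
At 31.3°: sec²(31.3°) = 1/0.8545² = 1.370.
Ratio = 2.269/1.370 = cos²(31.3°)/cos²(48.4°) ≈ 1.66.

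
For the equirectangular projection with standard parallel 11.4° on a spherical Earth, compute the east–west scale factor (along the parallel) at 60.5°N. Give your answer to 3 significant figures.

With standard parallel φ₀ = 11.4°, the equirectangular projection gives x = Rλ cos φ₀, y = Rφ, so h = 1 and k = cos 11.4° / cos φ.
k = cos 11.4° / cos 60.5° = 0.9803/0.4924 = 1.991.

1.99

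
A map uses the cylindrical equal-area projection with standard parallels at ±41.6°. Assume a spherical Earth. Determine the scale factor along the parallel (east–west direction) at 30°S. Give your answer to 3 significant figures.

Cylindrical equal-area (φ₀ = 41.6°): h = cos φ / cos 41.6° along meridians, k = cos 41.6° / cos φ along parallels; h·k = 1.
k = cos 41.6° / cos 30° = 0.7478/0.8660 = 0.8635.

0.863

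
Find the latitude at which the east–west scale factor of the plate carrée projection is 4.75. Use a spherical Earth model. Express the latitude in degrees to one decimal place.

Plate carrée: h = 1, k = sec φ along parallels.
sec φ = 4.75  ⇒  cos φ = 0.2105  ⇒  φ ≈ 77.8°.

77.8°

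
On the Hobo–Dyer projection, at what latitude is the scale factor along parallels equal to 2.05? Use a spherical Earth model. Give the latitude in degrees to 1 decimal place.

Hobo–Dyer is a cylindrical equal-area projection with standard parallels at ±37.5°. Cylindrical equal-area (φ₀ = 37.5°): h = cos φ / cos 37.5° along meridians, k = cos 37.5° / cos φ along parallels; h·k = 1.
k = cos φ₀ / cos φ = 2.05  ⇒  cos φ = cos 37.5° / 2.05 = 0.3870.
φ = arccos(0.3870) ≈ 67.2°.

67.2°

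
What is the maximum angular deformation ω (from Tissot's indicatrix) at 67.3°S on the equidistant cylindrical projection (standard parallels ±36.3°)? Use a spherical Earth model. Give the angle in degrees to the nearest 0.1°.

41.3°

The equidistant cylindrical projection with φ₀ = 36.3° has h = 1 (meridians true) and k = cos φ₀ / cos φ along parallels.
At 67.3°: h = 1.000, k = 2.088; principal scales a = 2.088, b = 1.000.
sin(ω/2) = (a − b)/(a + b) = 1.088/3.088 = 0.3524, so ω = 2 arcsin(0.3524) ≈ 41.3°.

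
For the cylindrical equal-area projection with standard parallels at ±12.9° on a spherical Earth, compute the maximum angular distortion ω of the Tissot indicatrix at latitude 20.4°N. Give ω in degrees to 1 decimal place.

4.5°

For cylindrical equal-area with standard parallel φ₀, h = cos φ / cos φ₀ and k = cos φ₀ / cos φ, so h·k = 1.
At 20.4°: h = 0.9616, k = 1.040; principal scales a = 1.040, b = 0.9616.
sin(ω/2) = (a − b)/(a + b) = 0.07844/2.002 = 0.03919, so ω = 2 arcsin(0.03919) ≈ 4.5°.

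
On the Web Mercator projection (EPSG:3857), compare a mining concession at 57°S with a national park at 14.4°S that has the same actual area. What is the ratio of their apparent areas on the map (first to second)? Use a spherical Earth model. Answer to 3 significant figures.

3.16

Mercator areal scale is sec²φ.
At 57°: sec²(57°) = 1/0.5446² = 3.371.
At 14.4°: sec²(14.4°) = 1/0.9686² = 1.066.
Ratio = 3.371/1.066 = cos²(14.4°)/cos²(57°) ≈ 3.16.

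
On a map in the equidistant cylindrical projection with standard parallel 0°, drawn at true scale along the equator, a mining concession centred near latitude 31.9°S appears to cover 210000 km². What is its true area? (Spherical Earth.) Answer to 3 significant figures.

In the plate carrée (x = Rλ, y = Rφ), meridians are true-scale (h = 1) and parallels are stretched by k = sec φ.
Areal scale = h·k = 1 × sec φ; at 31.9°, h = 1.000, k = 1.178, so h·k = 1.178.
True area = apparent / (areal scale) = 210000 / 1.178 ≈ 178000 km².

178000 km²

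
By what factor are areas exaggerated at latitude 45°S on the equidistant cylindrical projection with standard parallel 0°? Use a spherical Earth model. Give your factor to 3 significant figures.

Plate carrée maps x = Rλ, y = Rφ. The meridian scale is h = 1 and the parallel scale is k = 1/cos φ = sec φ.
Areal scale = h·k = 1 × sec φ; at 45°, h = 1.000, k = 1.414, so h·k = 1.414.

1.41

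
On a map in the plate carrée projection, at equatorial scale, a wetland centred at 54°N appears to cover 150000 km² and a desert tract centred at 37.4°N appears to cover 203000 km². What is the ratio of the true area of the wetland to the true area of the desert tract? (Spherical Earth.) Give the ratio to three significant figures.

0.547

Plate carrée has h = 1 and k = sec φ, giving areal scale sec φ; true area = (apparent area) · cos φ.
True area of wetland: 150000 × cos(54°) = 150000 × 0.5878 = 88170 km².
True area of desert tract: 203000 × cos(37.4°) = 203000 × 0.7944 = 161300 km².
Ratio = 88170 / 161300 ≈ 0.547.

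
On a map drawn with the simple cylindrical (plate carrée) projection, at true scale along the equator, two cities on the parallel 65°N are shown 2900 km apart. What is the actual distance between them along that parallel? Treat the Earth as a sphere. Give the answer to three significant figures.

1230 km

Plate carrée maps x = Rλ, y = Rφ. The meridian scale is h = 1 and the parallel scale is k = 1/cos φ = sec φ.
Along the parallel at 65°, map distances are exaggerated by k = sec 65° = 2.366.
True distance = 2900 / 2.366 = 2900 × cos 65° ≈ 1230 km.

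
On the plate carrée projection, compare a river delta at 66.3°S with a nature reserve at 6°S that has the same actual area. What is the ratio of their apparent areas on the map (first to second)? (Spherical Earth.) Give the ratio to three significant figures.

2.47

In the plate carrée (x = Rλ, y = Rφ), meridians are true-scale (h = 1) and parallels are stretched by k = sec φ.
Areal scale at 66.3°: h·k = 1.000 × 2.488 = 2.488.
Areal scale at 6°: h·k = 1.000 × 1.006 = 1.006.
Ratio = 2.488/1.006 ≈ 2.47.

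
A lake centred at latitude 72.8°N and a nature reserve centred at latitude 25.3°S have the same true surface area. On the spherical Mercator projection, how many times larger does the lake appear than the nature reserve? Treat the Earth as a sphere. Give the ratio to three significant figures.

9.35

Mercator is conformal with k = sec φ, so areal scale = k² = sec²φ.
At 72.8°: sec²(72.8°) = 1/0.2957² = 11.44.
At 25.3°: sec²(25.3°) = 1/0.9041² = 1.223.
Ratio = 11.44/1.223 = cos²(25.3°)/cos²(72.8°) ≈ 9.35.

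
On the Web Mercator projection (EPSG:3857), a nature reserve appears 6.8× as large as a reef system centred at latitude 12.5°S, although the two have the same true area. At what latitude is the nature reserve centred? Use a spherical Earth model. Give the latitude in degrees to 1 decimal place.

68.0°

On Mercator, (apparent₁)/(apparent₂) = sec²φ₁ / sec²φ₂ when true areas are equal.
cos²φ₂ / cos²φ₁ = 6.8  ⇒  cos φ₁ = cos 12.5° / √6.8 = 0.9763/2.608 = 0.3744.
φ₁ = arccos(0.3744) ≈ 68.0°.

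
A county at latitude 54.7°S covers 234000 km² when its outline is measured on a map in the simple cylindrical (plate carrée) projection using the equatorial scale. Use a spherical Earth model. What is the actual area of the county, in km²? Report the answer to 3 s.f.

For the equirectangular projection with φ₀ = 0 (plate carrée), h = 1 along meridians and k = sec φ along parallels.
Areal scale = h·k = 1 × sec φ; at 54.7°, h = 1.000, k = 1.731, so h·k = 1.731.
True area = apparent / (areal scale) = 234000 / 1.731 ≈ 135000 km².

135000 km²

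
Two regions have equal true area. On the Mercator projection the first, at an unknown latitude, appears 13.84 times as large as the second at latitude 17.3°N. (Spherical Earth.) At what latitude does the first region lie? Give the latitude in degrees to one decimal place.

75.1°

Mercator areal scale is sec²φ, so apparent-area ratio = sec²φ₁ / sec²φ₂ = cos²φ₂ / cos²φ₁.
cos²φ₂ / cos²φ₁ = 13.84  ⇒  cos φ₁ = cos 17.3° / √13.84 = 0.9548/3.720 = 0.2566.
φ₁ = arccos(0.2566) ≈ 75.1°.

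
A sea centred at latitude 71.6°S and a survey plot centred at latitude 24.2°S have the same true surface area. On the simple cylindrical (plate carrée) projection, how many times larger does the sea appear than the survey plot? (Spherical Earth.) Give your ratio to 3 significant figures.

2.89

Plate carrée maps x = Rλ, y = Rφ. The meridian scale is h = 1 and the parallel scale is k = 1/cos φ = sec φ.
Areal scale at 71.6°: h·k = 1.000 × 3.168 = 3.168.
Areal scale at 24.2°: h·k = 1.000 × 1.096 = 1.096.
Ratio = 3.168/1.096 ≈ 2.89.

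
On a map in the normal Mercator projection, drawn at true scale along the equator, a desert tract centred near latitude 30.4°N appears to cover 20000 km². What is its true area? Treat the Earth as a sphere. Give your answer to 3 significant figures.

Mercator is conformal, so the point scale is isotropic: h = k = sec φ = 1/cos φ.
Areal scale = k² = sec²φ = 1/cos²(30.4°) = 1/0.8625² = 1.344.
True area = apparent / (areal scale) = 20000 / 1.344 ≈ 14900 km².

14900 km²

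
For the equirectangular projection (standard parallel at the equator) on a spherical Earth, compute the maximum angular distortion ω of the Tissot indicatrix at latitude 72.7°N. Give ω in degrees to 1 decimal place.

For the equirectangular projection with φ₀ = 0 (plate carrée), h = 1 along meridians and k = sec φ along parallels.
At 72.7°: h = 1.000, k = 3.363; principal scales a = 3.363, b = 1.000.
sin(ω/2) = (a − b)/(a + b) = 2.363/4.363 = 0.5416, so ω = 2 arcsin(0.5416) ≈ 65.6°.

65.6°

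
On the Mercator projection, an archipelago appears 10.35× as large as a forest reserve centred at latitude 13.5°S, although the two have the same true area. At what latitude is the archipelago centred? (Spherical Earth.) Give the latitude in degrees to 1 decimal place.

On Mercator, (apparent₁)/(apparent₂) = sec²φ₁ / sec²φ₂ when true areas are equal.
cos²φ₂ / cos²φ₁ = 10.35  ⇒  cos φ₁ = cos 13.5° / √10.35 = 0.9724/3.217 = 0.3022.
φ₁ = arccos(0.3022) ≈ 72.4°.

72.4°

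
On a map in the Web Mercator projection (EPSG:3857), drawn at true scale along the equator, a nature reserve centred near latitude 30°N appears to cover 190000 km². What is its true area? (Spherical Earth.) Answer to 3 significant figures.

The Mercator projection is conformal; its linear scale factor is the same in every direction and equals sec φ = 1/cos φ.
Areal scale = k² = sec²φ = 1/cos²(30°) = 1/0.8660² = 1.333.
True area = apparent / (areal scale) = 190000 / 1.333 ≈ 142000 km².

142000 km²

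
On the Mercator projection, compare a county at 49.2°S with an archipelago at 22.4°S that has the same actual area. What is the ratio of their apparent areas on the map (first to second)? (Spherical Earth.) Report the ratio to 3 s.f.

2.00

Mercator is conformal with k = sec φ, so areal scale = k² = sec²φ.
At 49.2°: sec²(49.2°) = 1/0.6534² = 2.342.
At 22.4°: sec²(22.4°) = 1/0.9245² = 1.170.
Ratio = 2.342/1.170 = cos²(22.4°)/cos²(49.2°) ≈ 2.00.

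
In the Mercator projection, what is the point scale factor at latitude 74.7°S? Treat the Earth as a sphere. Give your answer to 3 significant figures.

For Mercator, h = k = sec φ (a conformal cylindrical projection has a single point scale, 1/cos φ).
k = 1/cos 74.7° = 1/0.2639 = 3.790.

3.79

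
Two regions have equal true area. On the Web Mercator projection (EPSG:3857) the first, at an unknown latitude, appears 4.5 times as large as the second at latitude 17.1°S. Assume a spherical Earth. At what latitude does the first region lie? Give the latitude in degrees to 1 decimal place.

63.2°

For equal true areas on Mercator, apparent areas scale as sec²φ, so the ratio is cos²φ₂ / cos²φ₁.
cos²φ₂ / cos²φ₁ = 4.5  ⇒  cos φ₁ = cos 17.1° / √4.5 = 0.9558/2.121 = 0.4506.
φ₁ = arccos(0.4506) ≈ 63.2°.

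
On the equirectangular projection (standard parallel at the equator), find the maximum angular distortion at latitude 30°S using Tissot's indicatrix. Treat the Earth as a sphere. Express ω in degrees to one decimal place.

In the plate carrée (x = Rλ, y = Rφ), meridians are true-scale (h = 1) and parallels are stretched by k = sec φ.
At 30°: h = 1.000, k = 1.155; principal scales a = 1.155, b = 1.000.
sin(ω/2) = (a − b)/(a + b) = 0.1547/2.155 = 0.07180, so ω = 2 arcsin(0.07180) ≈ 8.2°.

8.2°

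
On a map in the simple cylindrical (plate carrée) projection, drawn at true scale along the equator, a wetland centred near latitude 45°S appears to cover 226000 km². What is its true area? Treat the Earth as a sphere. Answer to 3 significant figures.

160000 km²

In the plate carrée (x = Rλ, y = Rφ), meridians are true-scale (h = 1) and parallels are stretched by k = sec φ.
Areal scale = h·k = 1 × sec φ; at 45°, h = 1.000, k = 1.414, so h·k = 1.414.
True area = apparent / (areal scale) = 226000 / 1.414 ≈ 160000 km².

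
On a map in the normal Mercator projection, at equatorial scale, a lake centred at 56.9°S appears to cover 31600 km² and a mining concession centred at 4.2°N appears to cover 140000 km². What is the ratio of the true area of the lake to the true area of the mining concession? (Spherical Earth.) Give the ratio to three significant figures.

0.0677

On Mercator the areal scale is sec²φ, so true area = apparent × cos²φ.
True area of lake: 31600 × cos²(56.9°) = 31600 × 0.2982 = 9424 km².
True area of mining concession: 140000 × cos²(4.2°) = 140000 × 0.9946 = 139200 km².
Ratio = 9424 / 139200 ≈ 0.0677.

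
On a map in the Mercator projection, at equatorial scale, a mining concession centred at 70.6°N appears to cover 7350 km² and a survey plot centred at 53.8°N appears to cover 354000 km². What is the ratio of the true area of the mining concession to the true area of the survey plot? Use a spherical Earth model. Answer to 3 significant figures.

Mercator's areal exaggeration is sec²φ; hence true area = (apparent area) · cos²φ.
True area of mining concession: 7350 × cos²(70.6°) = 7350 × 0.1103 = 810.9 km².
True area of survey plot: 354000 × cos²(53.8°) = 354000 × 0.3488 = 123500 km².
Ratio = 810.9 / 123500 ≈ 0.00657.

0.00657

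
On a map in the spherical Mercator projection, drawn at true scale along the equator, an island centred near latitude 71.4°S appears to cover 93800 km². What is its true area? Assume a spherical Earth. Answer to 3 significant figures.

Mercator is conformal, so the point scale is isotropic: h = k = sec φ = 1/cos φ.
Areal scale = k² = sec²φ = 1/cos²(71.4°) = 1/0.3190² = 9.829.
True area = apparent / (areal scale) = 93800 / 9.829 ≈ 9540 km².

9540 km²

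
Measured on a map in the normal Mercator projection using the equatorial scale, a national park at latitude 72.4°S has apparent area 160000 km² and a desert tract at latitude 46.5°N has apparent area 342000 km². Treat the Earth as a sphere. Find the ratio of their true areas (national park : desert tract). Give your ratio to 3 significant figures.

Mercator's areal exaggeration is sec²φ; hence true area = (apparent area) · cos²φ.
True area of national park: 160000 × cos²(72.4°) = 160000 × 0.09143 = 14630 km².
True area of desert tract: 342000 × cos²(46.5°) = 342000 × 0.4738 = 162100 km².
Ratio = 14630 / 162100 ≈ 0.0903.

0.0903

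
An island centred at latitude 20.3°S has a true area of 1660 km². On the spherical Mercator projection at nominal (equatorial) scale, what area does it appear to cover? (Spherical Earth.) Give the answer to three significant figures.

1890 km²

For Mercator, h = k = sec φ (a conformal cylindrical projection has a single point scale, 1/cos φ).
Areal scale = k² = sec²φ = 1/cos²(20.3°) = 1/0.9379² = 1.137.
Apparent area = 1660 × 1.137 ≈ 1890 km².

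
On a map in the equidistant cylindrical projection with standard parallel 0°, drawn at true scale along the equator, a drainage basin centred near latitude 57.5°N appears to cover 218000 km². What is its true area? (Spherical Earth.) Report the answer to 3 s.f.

For the equirectangular projection with φ₀ = 0 (plate carrée), h = 1 along meridians and k = sec φ along parallels.
Areal scale = h·k = 1 × sec φ; at 57.5°, h = 1.000, k = 1.861, so h·k = 1.861.
True area = apparent / (areal scale) = 218000 / 1.861 ≈ 117000 km².

117000 km²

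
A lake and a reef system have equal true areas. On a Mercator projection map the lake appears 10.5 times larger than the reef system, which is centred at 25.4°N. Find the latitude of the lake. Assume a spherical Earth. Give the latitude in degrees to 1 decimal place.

73.8°

For equal true areas on Mercator, apparent areas scale as sec²φ, so the ratio is cos²φ₂ / cos²φ₁.
cos²φ₂ / cos²φ₁ = 10.5  ⇒  cos φ₁ = cos 25.4° / √10.5 = 0.9033/3.240 = 0.2788.
φ₁ = arccos(0.2788) ≈ 73.8°.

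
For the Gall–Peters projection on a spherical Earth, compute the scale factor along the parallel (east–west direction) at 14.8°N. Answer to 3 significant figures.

0.731

Gall–Peters is a cylindrical equal-area projection with standard parallels at ±45°. A cylindrical equal-area projection with standard parallel φ₀ has meridian scale h = cos φ / cos φ₀ and parallel scale k = cos φ₀ / cos φ (so areas are preserved, h·k = 1).
k = cos 45° / cos 14.8° = 0.7071/0.9668 = 0.7314.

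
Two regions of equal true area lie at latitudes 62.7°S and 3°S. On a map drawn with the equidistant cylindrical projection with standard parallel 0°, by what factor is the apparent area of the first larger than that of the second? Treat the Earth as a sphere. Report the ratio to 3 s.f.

For the equirectangular projection with φ₀ = 0 (plate carrée), h = 1 along meridians and k = sec φ along parallels.
Areal scale at 62.7°: h·k = 1.000 × 2.180 = 2.180.
Areal scale at 3°: h·k = 1.000 × 1.001 = 1.001.
Ratio = 2.180/1.001 ≈ 2.18.

2.18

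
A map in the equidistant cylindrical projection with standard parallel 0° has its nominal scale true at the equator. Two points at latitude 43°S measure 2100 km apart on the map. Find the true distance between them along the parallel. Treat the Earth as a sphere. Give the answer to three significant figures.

1540 km

In the plate carrée (x = Rλ, y = Rφ), meridians are true-scale (h = 1) and parallels are stretched by k = sec φ.
Along the parallel at 43°, map distances are exaggerated by k = sec 43° = 1.367.
True distance = 2100 / 1.367 = 2100 × cos 43° ≈ 1540 km.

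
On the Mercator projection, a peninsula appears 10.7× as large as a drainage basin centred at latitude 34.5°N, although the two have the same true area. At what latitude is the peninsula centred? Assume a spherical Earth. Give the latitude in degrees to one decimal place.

Mercator areal scale is sec²φ, so apparent-area ratio = sec²φ₁ / sec²φ₂ = cos²φ₂ / cos²φ₁.
cos²φ₂ / cos²φ₁ = 10.7  ⇒  cos φ₁ = cos 34.5° / √10.7 = 0.8241/3.271 = 0.2519.
φ₁ = arccos(0.2519) ≈ 75.4°.

75.4°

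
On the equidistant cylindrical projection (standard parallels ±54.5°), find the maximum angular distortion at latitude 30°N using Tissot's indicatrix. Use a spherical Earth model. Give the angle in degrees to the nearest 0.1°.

With standard parallel φ₀ = 54.5°, the equirectangular projection gives x = Rλ cos φ₀, y = Rφ, so h = 1 and k = cos 54.5° / cos φ.
At 30°: h = 1.000, k = 0.6705; principal scales a = 1.000, b = 0.6705.
sin(ω/2) = (a − b)/(a + b) = 0.3295/1.671 = 0.1972, so ω = 2 arcsin(0.1972) ≈ 22.7°.

22.7°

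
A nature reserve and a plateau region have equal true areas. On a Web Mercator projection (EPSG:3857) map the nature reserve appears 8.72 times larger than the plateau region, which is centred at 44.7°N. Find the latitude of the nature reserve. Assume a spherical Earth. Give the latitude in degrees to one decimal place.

76.1°

Mercator areal scale is sec²φ, so apparent-area ratio = sec²φ₁ / sec²φ₂ = cos²φ₂ / cos²φ₁.
cos²φ₂ / cos²φ₁ = 8.72  ⇒  cos φ₁ = cos 44.7° / √8.72 = 0.7108/2.953 = 0.2407.
φ₁ = arccos(0.2407) ≈ 76.1°.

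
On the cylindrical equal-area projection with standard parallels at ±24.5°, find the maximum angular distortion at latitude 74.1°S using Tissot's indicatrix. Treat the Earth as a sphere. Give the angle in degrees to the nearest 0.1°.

Cylindrical equal-area (φ₀ = 24.5°): h = cos φ / cos 24.5° along meridians, k = cos 24.5° / cos φ along parallels; h·k = 1.
At 74.1°: h = 0.3011, k = 3.322; principal scales a = 3.322, b = 0.3011.
sin(ω/2) = (a − b)/(a + b) = 3.020/3.623 = 0.8338, so ω = 2 arcsin(0.8338) ≈ 113.0°.

113.0°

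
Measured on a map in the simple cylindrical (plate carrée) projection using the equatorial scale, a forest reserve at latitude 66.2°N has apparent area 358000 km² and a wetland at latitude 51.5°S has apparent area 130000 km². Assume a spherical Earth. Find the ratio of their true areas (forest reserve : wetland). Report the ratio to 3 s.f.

On the plate carrée, areal scale = h·k = 1 × sec φ, so true area = apparent × cos φ.
True area of forest reserve: 358000 × cos(66.2°) = 358000 × 0.4035 = 144500 km².
True area of wetland: 130000 × cos(51.5°) = 130000 × 0.6225 = 80930 km².
Ratio = 144500 / 80930 ≈ 1.79.

1.79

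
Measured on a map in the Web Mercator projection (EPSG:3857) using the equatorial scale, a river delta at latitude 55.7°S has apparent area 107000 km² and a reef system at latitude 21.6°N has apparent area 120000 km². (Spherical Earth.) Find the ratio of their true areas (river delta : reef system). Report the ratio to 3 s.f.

Mercator's areal exaggeration is sec²φ; hence true area = (apparent area) · cos²φ.
True area of river delta: 107000 × cos²(55.7°) = 107000 × 0.3176 = 33980 km².
True area of reef system: 120000 × cos²(21.6°) = 120000 × 0.8645 = 103700 km².
Ratio = 33980 / 103700 ≈ 0.328.

0.328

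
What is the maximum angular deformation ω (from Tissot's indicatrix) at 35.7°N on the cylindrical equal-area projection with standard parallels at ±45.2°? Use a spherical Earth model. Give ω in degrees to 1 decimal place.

16.2°

Cylindrical equal-area (φ₀ = 45.2°): h = cos φ / cos 45.2° along meridians, k = cos 45.2° / cos φ along parallels; h·k = 1.
At 35.7°: h = 1.152, k = 0.8677; principal scales a = 1.152, b = 0.8677.
sin(ω/2) = (a − b)/(a + b) = 0.2848/2.020 = 0.1410, so ω = 2 arcsin(0.1410) ≈ 16.2°.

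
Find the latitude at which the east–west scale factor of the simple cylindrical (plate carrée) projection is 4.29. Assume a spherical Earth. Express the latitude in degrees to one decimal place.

Plate carrée: h = 1, k = sec φ along parallels.
sec φ = 4.29  ⇒  cos φ = 0.2331  ⇒  φ ≈ 76.5°.

76.5°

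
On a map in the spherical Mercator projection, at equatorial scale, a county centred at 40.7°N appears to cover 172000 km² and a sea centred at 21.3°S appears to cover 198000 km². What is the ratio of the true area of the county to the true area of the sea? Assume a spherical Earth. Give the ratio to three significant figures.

Mercator's areal exaggeration is sec²φ; hence true area = (apparent area) · cos²φ.
True area of county: 172000 × cos²(40.7°) = 172000 × 0.5748 = 98860 km².
True area of sea: 198000 × cos²(21.3°) = 198000 × 0.8680 = 171900 km².
Ratio = 98860 / 171900 ≈ 0.575.

0.575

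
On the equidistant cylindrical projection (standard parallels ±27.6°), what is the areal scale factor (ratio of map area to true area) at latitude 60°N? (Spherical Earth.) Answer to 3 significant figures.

1.77

With standard parallel φ₀ = 27.6°, the equirectangular projection gives x = Rλ cos φ₀, y = Rφ, so h = 1 and k = cos 27.6° / cos φ.
Areal scale = h·k = 1 × cos φ₀ / cos φ; at 60°, h = 1.000, k = 1.772, so h·k = 1.772.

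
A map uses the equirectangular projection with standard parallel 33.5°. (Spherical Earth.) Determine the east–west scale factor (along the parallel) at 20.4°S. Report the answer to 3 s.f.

The equidistant cylindrical projection with φ₀ = 33.5° has h = 1 (meridians true) and k = cos φ₀ / cos φ along parallels.
k = cos 33.5° / cos 20.4° = 0.8339/0.9373 = 0.8897.

0.890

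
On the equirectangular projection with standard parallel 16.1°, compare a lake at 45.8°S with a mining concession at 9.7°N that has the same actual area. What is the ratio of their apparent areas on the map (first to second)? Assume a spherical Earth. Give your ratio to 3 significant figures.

1.41

With standard parallel φ₀ = 16.1°, the equirectangular projection gives x = Rλ cos φ₀, y = Rφ, so h = 1 and k = cos 16.1° / cos φ.
Areal scale at 45.8°: h·k = 1.000 × 1.378 = 1.378.
Areal scale at 9.7°: h·k = 1.000 × 0.9747 = 0.9747.
Ratio = 1.378/0.9747 ≈ 1.41.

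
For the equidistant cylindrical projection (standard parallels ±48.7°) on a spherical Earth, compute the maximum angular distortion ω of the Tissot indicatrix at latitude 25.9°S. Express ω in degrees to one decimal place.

In the equirectangular projection with standard parallel φ₀ = 48.7° (x = Rλ cos φ₀, y = Rφ), meridians are true-scale (h = 1) and the parallel scale is k = cos φ₀ / cos φ.
At 25.9°: h = 1.000, k = 0.7337; principal scales a = 1.000, b = 0.7337.
sin(ω/2) = (a − b)/(a + b) = 0.2663/1.734 = 0.1536, so ω = 2 arcsin(0.1536) ≈ 17.7°.

17.7°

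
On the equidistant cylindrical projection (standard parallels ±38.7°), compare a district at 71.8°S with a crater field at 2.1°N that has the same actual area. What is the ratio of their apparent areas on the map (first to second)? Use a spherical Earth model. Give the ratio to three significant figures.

3.20

In the equirectangular projection with standard parallel φ₀ = 38.7° (x = Rλ cos φ₀, y = Rφ), meridians are true-scale (h = 1) and the parallel scale is k = cos φ₀ / cos φ.
Areal scale at 71.8°: h·k = 1.000 × 2.499 = 2.499.
Areal scale at 2.1°: h·k = 1.000 × 0.7810 = 0.7810.
Ratio = 2.499/0.7810 ≈ 3.20.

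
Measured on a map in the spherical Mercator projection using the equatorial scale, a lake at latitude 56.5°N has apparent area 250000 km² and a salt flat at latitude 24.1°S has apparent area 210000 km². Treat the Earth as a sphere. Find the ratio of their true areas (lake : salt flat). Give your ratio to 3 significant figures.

Mercator's areal exaggeration is sec²φ; hence true area = (apparent area) · cos²φ.
True area of lake: 250000 × cos²(56.5°) = 250000 × 0.3046 = 76160 km².
True area of salt flat: 210000 × cos²(24.1°) = 210000 × 0.8333 = 175000 km².
Ratio = 76160 / 175000 ≈ 0.435.

0.435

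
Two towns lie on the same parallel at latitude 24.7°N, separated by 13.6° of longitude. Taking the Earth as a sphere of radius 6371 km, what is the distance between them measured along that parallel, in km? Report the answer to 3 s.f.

1370 km

Arc length along a parallel = R cos φ · Δλ (with Δλ in radians).
= 6371 × cos 24.7° × (13.6° × π/180) = 6371 × 0.9085 × 0.2374 ≈ 1370 km.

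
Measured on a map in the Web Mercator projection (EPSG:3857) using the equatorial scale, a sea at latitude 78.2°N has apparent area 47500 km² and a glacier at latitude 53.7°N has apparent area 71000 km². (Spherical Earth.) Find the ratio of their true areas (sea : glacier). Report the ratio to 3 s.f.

0.0798

Mercator's areal exaggeration is sec²φ; hence true area = (apparent area) · cos²φ.
True area of sea: 47500 × cos²(78.2°) = 47500 × 0.04182 = 1986 km².
True area of glacier: 71000 × cos²(53.7°) = 71000 × 0.3505 = 24880 km².
Ratio = 1986 / 24880 ≈ 0.0798.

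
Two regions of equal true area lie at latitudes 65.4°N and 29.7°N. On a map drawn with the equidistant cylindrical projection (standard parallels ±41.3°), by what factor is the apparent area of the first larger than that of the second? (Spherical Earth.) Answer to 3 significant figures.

The equidistant cylindrical projection with φ₀ = 41.3° has h = 1 (meridians true) and k = cos φ₀ / cos φ along parallels.
Areal scale at 65.4°: h·k = 1.000 × 1.805 = 1.805.
Areal scale at 29.7°: h·k = 1.000 × 0.8649 = 0.8649.
Ratio = 1.805/0.8649 ≈ 2.09.

2.09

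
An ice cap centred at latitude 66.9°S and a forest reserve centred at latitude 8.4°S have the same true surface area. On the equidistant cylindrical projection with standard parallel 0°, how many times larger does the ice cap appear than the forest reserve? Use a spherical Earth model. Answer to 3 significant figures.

2.52

In the plate carrée (x = Rλ, y = Rφ), meridians are true-scale (h = 1) and parallels are stretched by k = sec φ.
Areal scale at 66.9°: h·k = 1.000 × 2.549 = 2.549.
Areal scale at 8.4°: h·k = 1.000 × 1.011 = 1.011.
Ratio = 2.549/1.011 ≈ 2.52.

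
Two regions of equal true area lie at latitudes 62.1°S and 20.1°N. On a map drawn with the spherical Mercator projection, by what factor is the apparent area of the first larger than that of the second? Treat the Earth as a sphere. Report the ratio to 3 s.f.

Mercator is conformal with k = sec φ, so areal scale = k² = sec²φ.
At 62.1°: sec²(62.1°) = 1/0.4679² = 4.567.
At 20.1°: sec²(20.1°) = 1/0.9391² = 1.134.
Ratio = 4.567/1.134 = cos²(20.1°)/cos²(62.1°) ≈ 4.03.

4.03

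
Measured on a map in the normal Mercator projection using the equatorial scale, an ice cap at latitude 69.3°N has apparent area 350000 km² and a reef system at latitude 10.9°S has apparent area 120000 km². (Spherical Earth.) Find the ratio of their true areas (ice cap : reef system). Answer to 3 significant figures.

On Mercator the areal scale is sec²φ, so true area = apparent × cos²φ.
True area of ice cap: 350000 × cos²(69.3°) = 350000 × 0.1249 = 43730 km².
True area of reef system: 120000 × cos²(10.9°) = 120000 × 0.9642 = 115700 km².
Ratio = 43730 / 115700 ≈ 0.378.

0.378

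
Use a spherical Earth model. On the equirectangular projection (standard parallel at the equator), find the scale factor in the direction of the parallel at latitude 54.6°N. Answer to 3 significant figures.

In the plate carrée (x = Rλ, y = Rφ), meridians are true-scale (h = 1) and parallels are stretched by k = sec φ.
k = 1/cos 54.6° = 1/0.5793 = 1.726.

1.73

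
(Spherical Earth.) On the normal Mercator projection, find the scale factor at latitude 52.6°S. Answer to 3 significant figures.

1.65

The Mercator projection is conformal; its linear scale factor is the same in every direction and equals sec φ = 1/cos φ.
k = 1/cos 52.6° = 1/0.6074 = 1.646.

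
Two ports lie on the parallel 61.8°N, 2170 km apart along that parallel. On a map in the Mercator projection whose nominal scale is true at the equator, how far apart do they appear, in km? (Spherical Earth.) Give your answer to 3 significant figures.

The Mercator projection is conformal; its linear scale factor is the same in every direction and equals sec φ = 1/cos φ.
Along the parallel, k = sec 61.8° = 1/0.4726 = 2.116.
Map distance = 2170 × 2.116 ≈ 4590 km.

4590 km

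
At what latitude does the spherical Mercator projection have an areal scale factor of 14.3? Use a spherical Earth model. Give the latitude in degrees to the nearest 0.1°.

Mercator areal scale is sec²φ.
sec²φ = 14.3  ⇒  cos²φ = 0.06993  ⇒  cos φ = 0.2644.
φ = arccos(0.2644) ≈ 74.7°.

74.7°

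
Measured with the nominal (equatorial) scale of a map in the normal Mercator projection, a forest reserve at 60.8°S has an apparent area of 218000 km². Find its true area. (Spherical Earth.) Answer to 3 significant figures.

For Mercator, h = k = sec φ (a conformal cylindrical projection has a single point scale, 1/cos φ).
Areal scale = k² = sec²φ = 1/cos²(60.8°) = 1/0.4879² = 4.202.
True area = apparent / (areal scale) = 218000 / 4.202 ≈ 51900 km².

51900 km²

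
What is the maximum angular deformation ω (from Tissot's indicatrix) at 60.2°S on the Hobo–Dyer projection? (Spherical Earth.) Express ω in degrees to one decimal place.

Hobo–Dyer is a cylindrical equal-area projection with standard parallels at ±37.5°. A cylindrical equal-area projection with standard parallel φ₀ has meridian scale h = cos φ / cos φ₀ and parallel scale k = cos φ₀ / cos φ (so areas are preserved, h·k = 1).
At 60.2°: h = 0.6264, k = 1.596; principal scales a = 1.596, b = 0.6264.
sin(ω/2) = (a − b)/(a + b) = 0.9699/2.223 = 0.4364, so ω = 2 arcsin(0.4364) ≈ 51.7°.

51.7°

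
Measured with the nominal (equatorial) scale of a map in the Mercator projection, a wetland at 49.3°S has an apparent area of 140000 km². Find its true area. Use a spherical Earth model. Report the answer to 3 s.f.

The Mercator projection is conformal; its linear scale factor is the same in every direction and equals sec φ = 1/cos φ.
Areal scale = k² = sec²φ = 1/cos²(49.3°) = 1/0.6521² = 2.352.
True area = apparent / (areal scale) = 140000 / 2.352 ≈ 59500 km².

59500 km²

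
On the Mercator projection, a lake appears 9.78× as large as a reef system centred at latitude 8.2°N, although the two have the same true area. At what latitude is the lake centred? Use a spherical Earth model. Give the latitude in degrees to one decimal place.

Mercator areal scale is sec²φ, so apparent-area ratio = sec²φ₁ / sec²φ₂ = cos²φ₂ / cos²φ₁.
cos²φ₂ / cos²φ₁ = 9.78  ⇒  cos φ₁ = cos 8.2° / √9.78 = 0.9898/3.127 = 0.3165.
φ₁ = arccos(0.3165) ≈ 71.5°.

71.5°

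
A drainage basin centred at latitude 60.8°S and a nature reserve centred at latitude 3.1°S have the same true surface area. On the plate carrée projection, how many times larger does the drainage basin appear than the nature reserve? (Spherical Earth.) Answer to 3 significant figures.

2.05

In the plate carrée (x = Rλ, y = Rφ), meridians are true-scale (h = 1) and parallels are stretched by k = sec φ.
Areal scale at 60.8°: h·k = 1.000 × 2.050 = 2.050.
Areal scale at 3.1°: h·k = 1.000 × 1.001 = 1.001.
Ratio = 2.050/1.001 ≈ 2.05.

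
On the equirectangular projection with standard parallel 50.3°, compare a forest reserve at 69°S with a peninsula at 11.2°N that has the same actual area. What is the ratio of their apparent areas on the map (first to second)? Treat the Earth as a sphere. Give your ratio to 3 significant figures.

2.74

With standard parallel φ₀ = 50.3°, the equirectangular projection gives x = Rλ cos φ₀, y = Rφ, so h = 1 and k = cos 50.3° / cos φ.
Areal scale at 69°: h·k = 1.000 × 1.782 = 1.782.
Areal scale at 11.2°: h·k = 1.000 × 0.6512 = 0.6512.
Ratio = 1.782/0.6512 ≈ 2.74.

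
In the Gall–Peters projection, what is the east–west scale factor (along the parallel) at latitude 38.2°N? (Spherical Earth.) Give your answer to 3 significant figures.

The Gall–Peters projection is cylindrical equal-area with φ₀ = 45°. For cylindrical equal-area with standard parallel φ₀, h = cos φ / cos φ₀ and k = cos φ₀ / cos φ, so h·k = 1.
k = cos 45° / cos 38.2° = 0.7071/0.7859 = 0.8998.

0.900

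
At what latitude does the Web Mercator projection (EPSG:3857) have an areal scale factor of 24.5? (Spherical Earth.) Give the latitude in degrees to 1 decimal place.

78.3°

Mercator areal scale is sec²φ.
sec²φ = 24.5  ⇒  cos²φ = 0.04082  ⇒  cos φ = 0.2020.
φ = arccos(0.2020) ≈ 78.3°.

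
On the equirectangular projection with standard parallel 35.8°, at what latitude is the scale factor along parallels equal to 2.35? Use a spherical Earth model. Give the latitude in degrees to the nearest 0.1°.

69.8°

In the equirectangular projection with standard parallel φ₀ = 35.8° (x = Rλ cos φ₀, y = Rφ), meridians are true-scale (h = 1) and the parallel scale is k = cos φ₀ / cos φ.
k = cos φ₀ / cos φ = 2.35  ⇒  cos φ = cos 35.8° / 2.35 = 0.3451.
φ = arccos(0.3451) ≈ 69.8°.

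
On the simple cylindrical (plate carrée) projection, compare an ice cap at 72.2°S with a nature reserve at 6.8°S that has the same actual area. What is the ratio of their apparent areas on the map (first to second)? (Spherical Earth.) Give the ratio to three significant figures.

Plate carrée maps x = Rλ, y = Rφ. The meridian scale is h = 1 and the parallel scale is k = 1/cos φ = sec φ.
Areal scale at 72.2°: h·k = 1.000 × 3.271 = 3.271.
Areal scale at 6.8°: h·k = 1.000 × 1.007 = 1.007.
Ratio = 3.271/1.007 ≈ 3.25.

3.25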